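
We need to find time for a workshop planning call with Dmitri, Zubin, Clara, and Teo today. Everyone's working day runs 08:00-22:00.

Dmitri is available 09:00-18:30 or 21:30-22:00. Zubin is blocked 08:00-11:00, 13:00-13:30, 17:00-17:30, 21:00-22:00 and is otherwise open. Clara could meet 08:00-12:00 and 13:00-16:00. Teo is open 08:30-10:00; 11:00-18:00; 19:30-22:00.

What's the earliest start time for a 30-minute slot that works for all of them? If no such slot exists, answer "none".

11:00

Dmitri free: 09:00-18:30, 21:30-22:00.
Zubin free: 11:00-13:00, 13:30-17:00, 17:30-21:00 (invert busy blocks within the working day).
Clara free: 08:00-12:00, 13:00-16:00.
Teo free: 08:30-10:00, 11:00-18:00, 19:30-22:00.
Dmitri ∩ Zubin: 11:00-13:00, 13:30-17:00, 17:30-18:30.
Dmitri ∩ Zubin ∩ Clara: 11:00-12:00, 13:30-16:00.
Dmitri ∩ Zubin ∩ Clara ∩ Teo: 11:00-12:00, 13:30-16:00.
The first common window of at least 30 minutes is 11:00-12:00, so the earliest start is 11:00.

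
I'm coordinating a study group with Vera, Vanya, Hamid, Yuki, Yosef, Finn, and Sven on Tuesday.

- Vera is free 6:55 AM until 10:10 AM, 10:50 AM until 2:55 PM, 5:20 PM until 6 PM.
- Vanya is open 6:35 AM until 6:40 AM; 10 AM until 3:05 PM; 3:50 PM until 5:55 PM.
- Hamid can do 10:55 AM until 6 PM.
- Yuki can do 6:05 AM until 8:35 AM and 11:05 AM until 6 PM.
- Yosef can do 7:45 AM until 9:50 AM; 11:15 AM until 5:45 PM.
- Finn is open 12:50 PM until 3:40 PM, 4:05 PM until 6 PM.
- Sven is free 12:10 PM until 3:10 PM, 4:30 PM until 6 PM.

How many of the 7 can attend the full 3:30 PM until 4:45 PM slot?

Hamid, Yuki, and Yosef can make the full 15:30-16:45 slot — that's 3.

3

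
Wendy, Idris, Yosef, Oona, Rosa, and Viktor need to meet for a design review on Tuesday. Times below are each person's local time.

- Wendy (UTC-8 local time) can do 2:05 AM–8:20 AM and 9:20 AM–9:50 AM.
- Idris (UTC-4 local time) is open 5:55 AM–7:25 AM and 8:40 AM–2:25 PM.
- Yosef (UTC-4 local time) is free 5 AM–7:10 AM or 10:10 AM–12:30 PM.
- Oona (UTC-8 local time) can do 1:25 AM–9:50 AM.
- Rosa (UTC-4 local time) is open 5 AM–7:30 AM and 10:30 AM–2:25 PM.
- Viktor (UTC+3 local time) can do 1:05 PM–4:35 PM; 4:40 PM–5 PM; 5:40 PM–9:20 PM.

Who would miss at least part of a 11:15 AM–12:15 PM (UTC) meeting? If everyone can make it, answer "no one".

Wendy in UTC: 10:05-16:20, 17:20-17:50 (add 8h to convert from UTC-8).
Idris in UTC: 09:55-11:25, 12:40-18:25 (add 4h to convert from UTC-4).
Yosef in UTC: 09:00-11:10, 14:10-16:30 (add 4h to convert from UTC-4).
Oona in UTC: 09:25-17:50 (add 8h to convert from UTC-8).
Rosa in UTC: 09:00-11:30, 14:30-18:25 (add 4h to convert from UTC-4).
Viktor in UTC: 10:05-13:35, 13:40-14:00, 14:40-18:20 (subtract 3h to convert from UTC+3).
Wendy: free for 11:15-12:15. Idris: not fully free for 11:15-12:15. Yosef: not fully free for 11:15-12:15. Oona: free for 11:15-12:15. Rosa: not fully free for 11:15-12:15. Viktor: free for 11:15-12:15.

Idris, Rosa, Yosef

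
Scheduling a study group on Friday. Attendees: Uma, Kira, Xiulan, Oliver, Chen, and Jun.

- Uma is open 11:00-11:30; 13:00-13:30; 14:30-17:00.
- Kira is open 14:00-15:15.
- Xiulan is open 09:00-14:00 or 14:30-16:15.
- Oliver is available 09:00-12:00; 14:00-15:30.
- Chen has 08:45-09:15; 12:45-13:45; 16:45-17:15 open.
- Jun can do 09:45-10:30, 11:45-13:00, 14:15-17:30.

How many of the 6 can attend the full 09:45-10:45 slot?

Xiulan and Oliver can make the full 09:45-10:45 slot — that's 2.

2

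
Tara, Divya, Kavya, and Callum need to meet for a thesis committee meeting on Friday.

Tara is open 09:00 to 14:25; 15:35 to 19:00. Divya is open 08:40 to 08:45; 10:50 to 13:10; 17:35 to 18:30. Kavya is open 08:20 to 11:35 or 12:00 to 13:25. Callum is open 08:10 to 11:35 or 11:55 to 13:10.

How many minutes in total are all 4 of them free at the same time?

115

Tara ∩ Divya: 10:50-13:10, 17:35-18:30.
Tara ∩ Divya ∩ Kavya: 10:50-11:35, 12:00-13:10.
Tara ∩ Divya ∩ Kavya ∩ Callum: 10:50-11:35, 12:00-13:10.
Summing the common windows: 45 + 70 = 115 minutes.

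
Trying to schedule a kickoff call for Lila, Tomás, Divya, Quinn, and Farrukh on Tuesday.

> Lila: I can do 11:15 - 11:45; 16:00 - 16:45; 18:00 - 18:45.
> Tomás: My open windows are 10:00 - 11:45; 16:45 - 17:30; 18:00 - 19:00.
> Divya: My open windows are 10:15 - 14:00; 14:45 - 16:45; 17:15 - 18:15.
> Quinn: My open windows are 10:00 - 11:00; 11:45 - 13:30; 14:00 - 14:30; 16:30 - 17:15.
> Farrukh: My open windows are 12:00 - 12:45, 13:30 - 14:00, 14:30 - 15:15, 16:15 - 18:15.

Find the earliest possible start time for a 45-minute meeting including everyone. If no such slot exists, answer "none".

none

Lila ∩ Tomás: 11:15-11:45, 18:00-18:45.
Lila ∩ Tomás ∩ Divya: 11:15-11:45, 18:00-18:15.
Lila ∩ Tomás ∩ Divya ∩ Quinn: ∅.
Lila ∩ Tomás ∩ Divya ∩ Quinn ∩ Farrukh: ∅.
There is no time when everyone is free.
No common window is at least 45 minutes long.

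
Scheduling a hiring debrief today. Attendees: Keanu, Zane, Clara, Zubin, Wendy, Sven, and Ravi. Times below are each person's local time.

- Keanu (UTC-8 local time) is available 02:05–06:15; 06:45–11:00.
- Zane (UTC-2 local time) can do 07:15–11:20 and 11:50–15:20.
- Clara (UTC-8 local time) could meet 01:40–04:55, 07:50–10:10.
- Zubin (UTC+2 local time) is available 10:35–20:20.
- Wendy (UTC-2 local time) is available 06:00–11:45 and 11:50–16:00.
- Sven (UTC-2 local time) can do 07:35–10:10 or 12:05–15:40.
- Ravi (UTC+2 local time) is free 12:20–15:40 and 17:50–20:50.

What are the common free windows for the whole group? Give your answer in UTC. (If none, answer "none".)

Keanu in UTC: 10:05-14:15, 14:45-19:00 (add 8h to convert from UTC-8).
Zane in UTC: 09:15-13:20, 13:50-17:20 (add 2h to convert from UTC-2).
Clara in UTC: 09:40-12:55, 15:50-18:10 (add 8h to convert from UTC-8).
Zubin in UTC: 08:35-18:20 (subtract 2h to convert from UTC+2).
Wendy in UTC: 08:00-13:45, 13:50-18:00 (add 2h to convert from UTC-2).
Sven in UTC: 09:35-12:10, 14:05-17:40 (add 2h to convert from UTC-2).
Ravi in UTC: 10:20-13:40, 15:50-18:50 (subtract 2h to convert from UTC+2).
Keanu ∩ Zane: 10:05-13:20, 13:50-14:15, 14:45-17:20.
Keanu ∩ Zane ∩ Clara: 10:05-12:55, 15:50-17:20.
Keanu ∩ Zane ∩ Clara ∩ Zubin: 10:05-12:55, 15:50-17:20.
Keanu ∩ Zane ∩ Clara ∩ Zubin ∩ Wendy: 10:05-12:55, 15:50-17:20.
Keanu ∩ Zane ∩ Clara ∩ Zubin ∩ Wendy ∩ Sven: 10:05-12:10, 15:50-17:20.
Keanu ∩ Zane ∩ Clara ∩ Zubin ∩ Wendy ∩ Sven ∩ Ravi: 10:20-12:10, 15:50-17:20.
Those are the intersection windows.

10:20-12:10, 15:50-17:20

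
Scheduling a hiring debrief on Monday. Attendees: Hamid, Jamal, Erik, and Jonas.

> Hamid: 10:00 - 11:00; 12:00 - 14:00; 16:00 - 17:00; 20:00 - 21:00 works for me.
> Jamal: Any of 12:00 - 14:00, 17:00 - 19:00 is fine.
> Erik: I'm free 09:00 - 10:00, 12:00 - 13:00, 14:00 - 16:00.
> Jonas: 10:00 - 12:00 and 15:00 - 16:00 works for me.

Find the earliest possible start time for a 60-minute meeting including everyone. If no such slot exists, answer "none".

Hamid ∩ Jamal: 12:00-14:00.
Hamid ∩ Jamal ∩ Erik: 12:00-13:00.
Hamid ∩ Jamal ∩ Erik ∩ Jonas: ∅.
There is no time when everyone is free.
No common window is at least 60 minutes long.

none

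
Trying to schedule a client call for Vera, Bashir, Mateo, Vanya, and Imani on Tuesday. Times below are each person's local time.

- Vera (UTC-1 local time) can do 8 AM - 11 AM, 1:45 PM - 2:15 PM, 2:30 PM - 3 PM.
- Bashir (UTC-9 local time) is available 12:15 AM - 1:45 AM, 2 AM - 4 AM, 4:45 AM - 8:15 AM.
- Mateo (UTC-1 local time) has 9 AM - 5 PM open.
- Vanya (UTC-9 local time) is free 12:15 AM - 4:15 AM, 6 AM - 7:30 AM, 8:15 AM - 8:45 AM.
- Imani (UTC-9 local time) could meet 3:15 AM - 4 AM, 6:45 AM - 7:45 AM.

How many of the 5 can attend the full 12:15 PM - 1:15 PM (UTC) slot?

2

Vera in UTC: 09:00-12:00, 14:45-15:15, 15:30-16:00 (add 1h to convert from UTC-1).
Bashir in UTC: 09:15-10:45, 11:00-13:00, 13:45-17:15 (add 9h to convert from UTC-9).
Mateo in UTC: 10:00-18:00 (add 1h to convert from UTC-1).
Vanya in UTC: 09:15-13:15, 15:00-16:30, 17:15-17:45 (add 9h to convert from UTC-9).
Imani in UTC: 12:15-13:00, 15:45-16:45 (add 9h to convert from UTC-9).
Mateo and Vanya can make the full 12:15-13:15 slot — that's 2.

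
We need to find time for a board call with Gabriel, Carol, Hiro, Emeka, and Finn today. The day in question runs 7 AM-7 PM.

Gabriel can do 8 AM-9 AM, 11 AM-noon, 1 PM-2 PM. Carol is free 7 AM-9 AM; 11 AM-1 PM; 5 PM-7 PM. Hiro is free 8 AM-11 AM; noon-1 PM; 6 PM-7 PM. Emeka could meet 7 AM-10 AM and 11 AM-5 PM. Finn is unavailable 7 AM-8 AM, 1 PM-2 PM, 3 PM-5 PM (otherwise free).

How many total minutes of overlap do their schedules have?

Gabriel free: 08:00-09:00, 11:00-12:00, 13:00-14:00.
Carol free: 07:00-09:00, 11:00-13:00, 17:00-19:00.
Hiro free: 08:00-11:00, 12:00-13:00, 18:00-19:00.
Emeka free: 07:00-10:00, 11:00-17:00.
Finn free: 08:00-13:00, 14:00-15:00, 17:00-19:00 (invert busy blocks within the working day).
Gabriel ∩ Carol: 08:00-09:00, 11:00-12:00.
Gabriel ∩ Carol ∩ Hiro: 08:00-09:00.
Gabriel ∩ Carol ∩ Hiro ∩ Emeka: 08:00-09:00.
Gabriel ∩ Carol ∩ Hiro ∩ Emeka ∩ Finn: 08:00-09:00.
That's a single block of 60 minutes.

60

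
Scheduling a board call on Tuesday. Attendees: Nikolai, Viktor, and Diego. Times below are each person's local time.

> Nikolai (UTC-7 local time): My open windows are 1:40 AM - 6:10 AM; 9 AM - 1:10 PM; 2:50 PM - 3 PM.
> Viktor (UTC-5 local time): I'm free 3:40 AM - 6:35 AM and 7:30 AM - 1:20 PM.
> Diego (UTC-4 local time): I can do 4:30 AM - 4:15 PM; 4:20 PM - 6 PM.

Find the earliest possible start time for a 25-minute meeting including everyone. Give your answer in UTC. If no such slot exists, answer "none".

08:40

Nikolai in UTC: 08:40-13:10, 16:00-20:10, 21:50-22:00 (add 7h to convert from UTC-7).
Viktor in UTC: 08:40-11:35, 12:30-18:20 (add 5h to convert from UTC-5).
Diego in UTC: 08:30-20:15, 20:20-22:00 (add 4h to convert from UTC-4).
Nikolai ∩ Viktor: 08:40-11:35, 12:30-13:10, 16:00-18:20.
Nikolai ∩ Viktor ∩ Diego: 08:40-11:35, 12:30-13:10, 16:00-18:20.
The first common window of at least 25 minutes is 08:40-11:35, so the earliest start is 08:40.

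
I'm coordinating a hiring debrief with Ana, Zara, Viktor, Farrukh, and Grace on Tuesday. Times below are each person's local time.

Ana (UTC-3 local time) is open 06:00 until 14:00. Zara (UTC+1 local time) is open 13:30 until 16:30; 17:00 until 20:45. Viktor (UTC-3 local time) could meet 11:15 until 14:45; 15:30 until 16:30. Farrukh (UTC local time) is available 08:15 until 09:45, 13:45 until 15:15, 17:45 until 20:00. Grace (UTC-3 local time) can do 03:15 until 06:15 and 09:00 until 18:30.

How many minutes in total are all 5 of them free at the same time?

Ana in UTC: 09:00-17:00 (add 3h to convert from UTC-3).
Zara in UTC: 12:30-15:30, 16:00-19:45 (subtract 1h to convert from UTC+1).
Viktor in UTC: 14:15-17:45, 18:30-19:30 (add 3h to convert from UTC-3).
Farrukh in UTC: 08:15-09:45, 13:45-15:15, 17:45-20:00.
Grace in UTC: 06:15-09:15, 12:00-21:30 (add 3h to convert from UTC-3).
Ana ∩ Zara: 12:30-15:30, 16:00-17:00.
Ana ∩ Zara ∩ Viktor: 14:15-15:30, 16:00-17:00.
Ana ∩ Zara ∩ Viktor ∩ Farrukh: 14:15-15:15.
Ana ∩ Zara ∩ Viktor ∩ Farrukh ∩ Grace: 14:15-15:15.
That's a single block of 60 minutes.

60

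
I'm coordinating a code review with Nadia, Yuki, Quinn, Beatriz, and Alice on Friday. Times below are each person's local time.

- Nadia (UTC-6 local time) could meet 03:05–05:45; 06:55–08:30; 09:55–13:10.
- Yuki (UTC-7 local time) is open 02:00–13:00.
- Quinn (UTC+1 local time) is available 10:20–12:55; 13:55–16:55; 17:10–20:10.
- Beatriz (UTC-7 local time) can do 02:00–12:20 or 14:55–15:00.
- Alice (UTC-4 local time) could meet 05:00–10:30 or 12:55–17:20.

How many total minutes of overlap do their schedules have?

375

Nadia in UTC: 09:05-11:45, 12:55-14:30, 15:55-19:10 (add 6h to convert from UTC-6).
Yuki in UTC: 09:00-20:00 (add 7h to convert from UTC-7).
Quinn in UTC: 09:20-11:55, 12:55-15:55, 16:10-19:10 (subtract 1h to convert from UTC+1).
Beatriz in UTC: 09:00-19:20, 21:55-22:00 (add 7h to convert from UTC-7).
Alice in UTC: 09:00-14:30, 16:55-21:20 (add 4h to convert from UTC-4).
Nadia ∩ Yuki: 09:05-11:45, 12:55-14:30, 15:55-19:10.
Nadia ∩ Yuki ∩ Quinn: 09:20-11:45, 12:55-14:30, 16:10-19:10.
Nadia ∩ Yuki ∩ Quinn ∩ Beatriz: 09:20-11:45, 12:55-14:30, 16:10-19:10.
Nadia ∩ Yuki ∩ Quinn ∩ Beatriz ∩ Alice: 09:20-11:45, 12:55-14:30, 16:55-19:10.
Those are the intersection windows.
Summing the common windows: 145 + 95 + 135 = 375 minutes.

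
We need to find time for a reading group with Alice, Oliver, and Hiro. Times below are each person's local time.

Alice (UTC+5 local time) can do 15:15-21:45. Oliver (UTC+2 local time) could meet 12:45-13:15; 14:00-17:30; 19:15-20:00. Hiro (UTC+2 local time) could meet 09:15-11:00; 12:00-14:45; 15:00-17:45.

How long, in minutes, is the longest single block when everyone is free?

Alice in UTC: 10:15-16:45 (subtract 5h to convert from UTC+5).
Oliver in UTC: 10:45-11:15, 12:00-15:30, 17:15-18:00 (subtract 2h to convert from UTC+2).
Hiro in UTC: 07:15-09:00, 10:00-12:45, 13:00-15:45 (subtract 2h to convert from UTC+2).
Alice ∩ Oliver: 10:45-11:15, 12:00-15:30.
Alice ∩ Oliver ∩ Hiro: 10:45-11:15, 12:00-12:45, 13:00-15:30.
So the common availability across everyone is 10:45-11:15, 12:00-12:45, 13:00-15:30.
The longest is 13:00-15:30 at 150 minutes.

150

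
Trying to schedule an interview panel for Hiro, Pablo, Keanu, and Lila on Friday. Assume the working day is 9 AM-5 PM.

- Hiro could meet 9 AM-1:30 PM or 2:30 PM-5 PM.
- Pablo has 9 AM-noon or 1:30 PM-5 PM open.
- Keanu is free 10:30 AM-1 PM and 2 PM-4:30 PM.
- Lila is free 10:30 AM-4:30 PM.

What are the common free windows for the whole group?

Hiro ∩ Pablo: 09:00-12:00, 14:30-17:00.
Hiro ∩ Pablo ∩ Keanu: 10:30-12:00, 14:30-16:30.
Hiro ∩ Pablo ∩ Keanu ∩ Lila: 10:30-12:00, 14:30-16:30.

10:30-12:00, 14:30-16:30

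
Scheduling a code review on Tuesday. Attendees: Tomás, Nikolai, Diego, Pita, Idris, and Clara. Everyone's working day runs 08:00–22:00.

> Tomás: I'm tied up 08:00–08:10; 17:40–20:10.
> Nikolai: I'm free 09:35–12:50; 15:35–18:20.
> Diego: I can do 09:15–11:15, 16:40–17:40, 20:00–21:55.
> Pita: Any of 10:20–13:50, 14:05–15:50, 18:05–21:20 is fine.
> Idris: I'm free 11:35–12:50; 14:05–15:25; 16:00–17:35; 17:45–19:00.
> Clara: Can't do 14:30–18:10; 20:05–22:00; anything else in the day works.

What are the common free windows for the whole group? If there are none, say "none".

none

Tomás free: 08:10-17:40, 20:10-22:00 (invert busy blocks within the working day).
Nikolai free: 09:35-12:50, 15:35-18:20.
Diego free: 09:15-11:15, 16:40-17:40, 20:00-21:55.
Pita free: 10:20-13:50, 14:05-15:50, 18:05-21:20.
Idris free: 11:35-12:50, 14:05-15:25, 16:00-17:35, 17:45-19:00.
Clara free: 08:00-14:30, 18:10-20:05 (invert busy blocks within the working day).
Tomás ∩ Nikolai: 09:35-12:50, 15:35-17:40.
Tomás ∩ Nikolai ∩ Diego: 09:35-11:15, 16:40-17:40.
Tomás ∩ Nikolai ∩ Diego ∩ Pita: 10:20-11:15.
Tomás ∩ Nikolai ∩ Diego ∩ Pita ∩ Idris: ∅.
Tomás ∩ Nikolai ∩ Diego ∩ Pita ∩ Idris ∩ Clara: ∅.
There is no time when everyone is free.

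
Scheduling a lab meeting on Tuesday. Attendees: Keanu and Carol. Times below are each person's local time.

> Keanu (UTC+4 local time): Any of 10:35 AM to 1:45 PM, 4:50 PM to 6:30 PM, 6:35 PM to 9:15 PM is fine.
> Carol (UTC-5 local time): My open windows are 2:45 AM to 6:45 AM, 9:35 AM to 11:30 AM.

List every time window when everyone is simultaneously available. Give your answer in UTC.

07:45-09:45, 14:35-16:30

Keanu in UTC: 06:35-09:45, 12:50-14:30, 14:35-17:15 (subtract 4h to convert from UTC+4).
Carol in UTC: 07:45-11:45, 14:35-16:30 (add 5h to convert from UTC-5).
Keanu ∩ Carol: 07:45-09:45, 14:35-16:30.
So the common availability across everyone is 07:45-09:45, 14:35-16:30.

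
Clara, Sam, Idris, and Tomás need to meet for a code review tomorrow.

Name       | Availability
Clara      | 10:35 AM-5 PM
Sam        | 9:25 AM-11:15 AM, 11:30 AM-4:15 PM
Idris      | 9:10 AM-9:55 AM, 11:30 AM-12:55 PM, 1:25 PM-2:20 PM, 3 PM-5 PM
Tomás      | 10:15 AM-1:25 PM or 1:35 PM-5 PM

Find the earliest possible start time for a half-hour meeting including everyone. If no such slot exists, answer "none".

Clara ∩ Sam: 10:35-11:15, 11:30-16:15.
Clara ∩ Sam ∩ Idris: 11:30-12:55, 13:25-14:20, 15:00-16:15.
Clara ∩ Sam ∩ Idris ∩ Tomás: 11:30-12:55, 13:35-14:20, 15:00-16:15.
The first common window of at least 30 minutes is 11:30-12:55, so the earliest start is 11:30.

11:30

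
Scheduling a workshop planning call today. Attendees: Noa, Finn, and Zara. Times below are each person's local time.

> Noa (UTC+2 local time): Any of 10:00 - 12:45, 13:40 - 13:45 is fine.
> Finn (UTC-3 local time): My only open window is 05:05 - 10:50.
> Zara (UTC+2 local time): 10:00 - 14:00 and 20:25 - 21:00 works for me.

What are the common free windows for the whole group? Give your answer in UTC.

08:05-10:45, 11:40-11:45

Noa in UTC: 08:00-10:45, 11:40-11:45 (subtract 2h to convert from UTC+2).
Finn in UTC: 08:05-13:50 (add 3h to convert from UTC-3).
Zara in UTC: 08:00-12:00, 18:25-19:00 (subtract 2h to convert from UTC+2).
Noa ∩ Finn: 08:05-10:45, 11:40-11:45.
Noa ∩ Finn ∩ Zara: 08:05-10:45, 11:40-11:45.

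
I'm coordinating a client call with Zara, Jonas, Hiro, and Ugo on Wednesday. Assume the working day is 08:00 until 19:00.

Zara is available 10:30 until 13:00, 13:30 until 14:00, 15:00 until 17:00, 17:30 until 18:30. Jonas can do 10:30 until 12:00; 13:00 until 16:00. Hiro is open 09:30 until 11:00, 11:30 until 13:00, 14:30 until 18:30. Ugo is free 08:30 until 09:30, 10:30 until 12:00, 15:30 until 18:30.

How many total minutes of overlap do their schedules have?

Zara ∩ Jonas: 10:30-12:00, 13:30-14:00, 15:00-16:00.
Zara ∩ Jonas ∩ Hiro: 10:30-11:00, 11:30-12:00, 15:00-16:00.
Zara ∩ Jonas ∩ Hiro ∩ Ugo: 10:30-11:00, 11:30-12:00, 15:30-16:00.
Those are the intersection windows.
Summing the common windows: 30 + 30 + 30 = 90 minutes.

90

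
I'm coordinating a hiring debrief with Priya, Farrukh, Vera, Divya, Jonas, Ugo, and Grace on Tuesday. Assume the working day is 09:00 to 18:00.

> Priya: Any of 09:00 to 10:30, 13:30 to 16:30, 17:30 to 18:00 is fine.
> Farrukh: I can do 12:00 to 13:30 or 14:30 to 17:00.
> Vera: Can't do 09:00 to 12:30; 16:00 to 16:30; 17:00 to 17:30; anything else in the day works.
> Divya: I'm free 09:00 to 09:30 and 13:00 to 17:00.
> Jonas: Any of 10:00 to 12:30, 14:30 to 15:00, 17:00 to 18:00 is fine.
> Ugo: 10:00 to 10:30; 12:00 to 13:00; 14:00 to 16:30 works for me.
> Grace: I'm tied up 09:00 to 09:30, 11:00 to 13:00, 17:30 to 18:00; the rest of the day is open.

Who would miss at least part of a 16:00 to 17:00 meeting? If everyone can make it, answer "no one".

Jonas, Priya, Ugo, Vera

Priya free: 09:00-10:30, 13:30-16:30, 17:30-18:00.
Farrukh free: 12:00-13:30, 14:30-17:00.
Vera free: 12:30-16:00, 16:30-17:00, 17:30-18:00 (invert busy blocks within the working day).
Divya free: 09:00-09:30, 13:00-17:00.
Jonas free: 10:00-12:30, 14:30-15:00, 17:00-18:00.
Ugo free: 10:00-10:30, 12:00-13:00, 14:00-16:30.
Grace free: 09:30-11:00, 13:00-17:30 (invert busy blocks within the working day).
Priya: not fully free for 16:00-17:00. Farrukh: free for 16:00-17:00. Vera: not fully free for 16:00-17:00. Divya: free for 16:00-17:00. Jonas: not fully free for 16:00-17:00. Ugo: not fully free for 16:00-17:00. Grace: free for 16:00-17:00.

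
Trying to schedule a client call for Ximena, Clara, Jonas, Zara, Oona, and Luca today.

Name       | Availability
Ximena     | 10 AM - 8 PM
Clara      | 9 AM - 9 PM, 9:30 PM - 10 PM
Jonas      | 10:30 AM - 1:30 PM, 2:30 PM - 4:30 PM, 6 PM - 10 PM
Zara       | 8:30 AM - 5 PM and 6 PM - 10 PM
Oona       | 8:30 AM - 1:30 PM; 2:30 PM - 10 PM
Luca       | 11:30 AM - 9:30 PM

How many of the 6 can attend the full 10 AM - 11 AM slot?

4

Ximena, Clara, Zara, and Oona can make the full 10:00-11:00 slot — that's 4.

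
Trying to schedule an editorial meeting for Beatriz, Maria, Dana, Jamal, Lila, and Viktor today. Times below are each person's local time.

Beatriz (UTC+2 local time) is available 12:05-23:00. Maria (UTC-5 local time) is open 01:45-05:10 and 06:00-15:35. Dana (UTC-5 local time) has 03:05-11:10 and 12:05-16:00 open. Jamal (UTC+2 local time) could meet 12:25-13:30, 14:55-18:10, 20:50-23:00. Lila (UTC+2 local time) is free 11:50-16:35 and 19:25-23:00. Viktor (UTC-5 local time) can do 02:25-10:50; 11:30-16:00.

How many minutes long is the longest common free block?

105

Beatriz in UTC: 10:05-21:00 (subtract 2h to convert from UTC+2).
Maria in UTC: 06:45-10:10, 11:00-20:35 (add 5h to convert from UTC-5).
Dana in UTC: 08:05-16:10, 17:05-21:00 (add 5h to convert from UTC-5).
Jamal in UTC: 10:25-11:30, 12:55-16:10, 18:50-21:00 (subtract 2h to convert from UTC+2).
Lila in UTC: 09:50-14:35, 17:25-21:00 (subtract 2h to convert from UTC+2).
Viktor in UTC: 07:25-15:50, 16:30-21:00 (add 5h to convert from UTC-5).
Beatriz ∩ Maria: 10:05-10:10, 11:00-20:35.
Beatriz ∩ Maria ∩ Dana: 10:05-10:10, 11:00-16:10, 17:05-20:35.
Beatriz ∩ Maria ∩ Dana ∩ Jamal: 11:00-11:30, 12:55-16:10, 18:50-20:35.
Beatriz ∩ Maria ∩ Dana ∩ Jamal ∩ Lila: 11:00-11:30, 12:55-14:35, 18:50-20:35.
Beatriz ∩ Maria ∩ Dana ∩ Jamal ∩ Lila ∩ Viktor: 11:00-11:30, 12:55-14:35, 18:50-20:35.
The longest is 18:50-20:35 at 105 minutes.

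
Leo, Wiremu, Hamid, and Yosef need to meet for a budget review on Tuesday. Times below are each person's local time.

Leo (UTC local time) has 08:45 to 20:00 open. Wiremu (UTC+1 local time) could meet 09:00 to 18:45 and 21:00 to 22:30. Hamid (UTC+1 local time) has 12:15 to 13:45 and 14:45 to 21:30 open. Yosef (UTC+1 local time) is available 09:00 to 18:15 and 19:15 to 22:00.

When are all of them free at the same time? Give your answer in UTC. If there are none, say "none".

Leo in UTC: 08:45-20:00.
Wiremu in UTC: 08:00-17:45, 20:00-21:30 (subtract 1h to convert from UTC+1).
Hamid in UTC: 11:15-12:45, 13:45-20:30 (subtract 1h to convert from UTC+1).
Yosef in UTC: 08:00-17:15, 18:15-21:00 (subtract 1h to convert from UTC+1).
Leo ∩ Wiremu: 08:45-17:45.
Leo ∩ Wiremu ∩ Hamid: 11:15-12:45, 13:45-17:45.
Leo ∩ Wiremu ∩ Hamid ∩ Yosef: 11:15-12:45, 13:45-17:15.
Those are the intersection windows.

11:15-12:45, 13:45-17:15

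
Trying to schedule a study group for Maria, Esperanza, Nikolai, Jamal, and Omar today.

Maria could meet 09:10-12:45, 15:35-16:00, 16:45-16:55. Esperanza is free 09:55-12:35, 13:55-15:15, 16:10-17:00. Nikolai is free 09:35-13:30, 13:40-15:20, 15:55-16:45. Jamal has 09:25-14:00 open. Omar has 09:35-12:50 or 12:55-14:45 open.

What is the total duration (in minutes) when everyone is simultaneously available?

Maria ∩ Esperanza: 09:55-12:35, 16:45-16:55.
Maria ∩ Esperanza ∩ Nikolai: 09:55-12:35.
Maria ∩ Esperanza ∩ Nikolai ∩ Jamal: 09:55-12:35.
Maria ∩ Esperanza ∩ Nikolai ∩ Jamal ∩ Omar: 09:55-12:35.
So the common availability across everyone is 09:55-12:35.
That's a single block of 160 minutes.

160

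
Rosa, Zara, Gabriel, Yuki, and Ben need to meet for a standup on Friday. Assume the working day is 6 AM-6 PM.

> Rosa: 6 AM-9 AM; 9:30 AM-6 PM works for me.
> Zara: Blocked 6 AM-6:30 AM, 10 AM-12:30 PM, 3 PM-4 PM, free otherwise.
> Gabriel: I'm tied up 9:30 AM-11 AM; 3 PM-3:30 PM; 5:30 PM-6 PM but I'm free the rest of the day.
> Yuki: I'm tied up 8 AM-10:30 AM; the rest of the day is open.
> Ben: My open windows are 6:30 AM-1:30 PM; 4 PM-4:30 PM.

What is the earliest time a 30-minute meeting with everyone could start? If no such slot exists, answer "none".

06:30

Rosa free: 06:00-09:00, 09:30-18:00.
Zara free: 06:30-10:00, 12:30-15:00, 16:00-18:00 (invert busy blocks within the working day).
Gabriel free: 06:00-09:30, 11:00-15:00, 15:30-17:30 (invert busy blocks within the working day).
Yuki free: 06:00-08:00, 10:30-18:00 (invert busy blocks within the working day).
Ben free: 06:30-13:30, 16:00-16:30.
Rosa ∩ Zara: 06:30-09:00, 09:30-10:00, 12:30-15:00, 16:00-18:00.
Rosa ∩ Zara ∩ Gabriel: 06:30-09:00, 12:30-15:00, 16:00-17:30.
Rosa ∩ Zara ∩ Gabriel ∩ Yuki: 06:30-08:00, 12:30-15:00, 16:00-17:30.
Rosa ∩ Zara ∩ Gabriel ∩ Yuki ∩ Ben: 06:30-08:00, 12:30-13:30, 16:00-16:30.
The first common window of at least 30 minutes is 06:30-08:00, so the earliest start is 06:30.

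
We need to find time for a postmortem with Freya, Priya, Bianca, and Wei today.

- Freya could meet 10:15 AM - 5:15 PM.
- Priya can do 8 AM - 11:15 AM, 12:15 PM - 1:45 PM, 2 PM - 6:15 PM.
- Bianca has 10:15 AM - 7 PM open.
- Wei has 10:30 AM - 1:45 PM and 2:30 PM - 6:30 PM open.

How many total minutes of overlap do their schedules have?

Freya ∩ Priya: 10:15-11:15, 12:15-13:45, 14:00-17:15.
Freya ∩ Priya ∩ Bianca: 10:15-11:15, 12:15-13:45, 14:00-17:15.
Freya ∩ Priya ∩ Bianca ∩ Wei: 10:30-11:15, 12:15-13:45, 14:30-17:15.
So the common availability across everyone is 10:30-11:15, 12:15-13:45, 14:30-17:15.
Summing the common windows: 45 + 90 + 165 = 300 minutes.

300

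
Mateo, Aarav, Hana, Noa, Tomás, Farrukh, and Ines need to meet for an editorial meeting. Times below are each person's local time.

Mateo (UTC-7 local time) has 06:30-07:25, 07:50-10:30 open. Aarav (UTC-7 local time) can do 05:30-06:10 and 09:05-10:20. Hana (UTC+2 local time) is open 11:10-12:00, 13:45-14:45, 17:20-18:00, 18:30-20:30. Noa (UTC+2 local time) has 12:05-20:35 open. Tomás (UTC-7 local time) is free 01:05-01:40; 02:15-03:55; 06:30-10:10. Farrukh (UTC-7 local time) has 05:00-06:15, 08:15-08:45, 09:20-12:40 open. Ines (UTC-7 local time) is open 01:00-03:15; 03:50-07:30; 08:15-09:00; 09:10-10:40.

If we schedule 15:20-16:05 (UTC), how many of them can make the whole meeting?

3

Mateo in UTC: 13:30-14:25, 14:50-17:30 (add 7h to convert from UTC-7).
Aarav in UTC: 12:30-13:10, 16:05-17:20 (add 7h to convert from UTC-7).
Hana in UTC: 09:10-10:00, 11:45-12:45, 15:20-16:00, 16:30-18:30 (subtract 2h to convert from UTC+2).
Noa in UTC: 10:05-18:35 (subtract 2h to convert from UTC+2).
Tomás in UTC: 08:05-08:40, 09:15-10:55, 13:30-17:10 (add 7h to convert from UTC-7).
Farrukh in UTC: 12:00-13:15, 15:15-15:45, 16:20-19:40 (add 7h to convert from UTC-7).
Ines in UTC: 08:00-10:15, 10:50-14:30, 15:15-16:00, 16:10-17:40 (add 7h to convert from UTC-7).
Mateo, Noa, and Tomás can make the full 15:20-16:05 slot — that's 3.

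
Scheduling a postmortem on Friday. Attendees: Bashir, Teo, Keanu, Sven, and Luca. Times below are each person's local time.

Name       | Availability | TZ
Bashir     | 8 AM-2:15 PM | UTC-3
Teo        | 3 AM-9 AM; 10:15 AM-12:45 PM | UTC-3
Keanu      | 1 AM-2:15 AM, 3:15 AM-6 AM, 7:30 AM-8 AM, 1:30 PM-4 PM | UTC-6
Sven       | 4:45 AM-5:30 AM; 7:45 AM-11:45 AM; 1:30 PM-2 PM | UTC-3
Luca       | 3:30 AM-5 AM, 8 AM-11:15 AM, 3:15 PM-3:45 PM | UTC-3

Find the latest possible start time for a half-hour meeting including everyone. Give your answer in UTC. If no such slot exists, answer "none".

13:30

Bashir in UTC: 11:00-17:15 (add 3h to convert from UTC-3).
Teo in UTC: 06:00-12:00, 13:15-15:45 (add 3h to convert from UTC-3).
Keanu in UTC: 07:00-08:15, 09:15-12:00, 13:30-14:00, 19:30-22:00 (add 6h to convert from UTC-6).
Sven in UTC: 07:45-08:30, 10:45-14:45, 16:30-17:00 (add 3h to convert from UTC-3).
Luca in UTC: 06:30-08:00, 11:00-14:15, 18:15-18:45 (add 3h to convert from UTC-3).
Bashir ∩ Teo: 11:00-12:00, 13:15-15:45.
Bashir ∩ Teo ∩ Keanu: 11:00-12:00, 13:30-14:00.
Bashir ∩ Teo ∩ Keanu ∩ Sven: 11:00-12:00, 13:30-14:00.
Bashir ∩ Teo ∩ Keanu ∩ Sven ∩ Luca: 11:00-12:00, 13:30-14:00.
The last common window of at least 30 minutes is 13:30-14:00; a 30-minute meeting can start as late as 13:30 and still end by 14:00.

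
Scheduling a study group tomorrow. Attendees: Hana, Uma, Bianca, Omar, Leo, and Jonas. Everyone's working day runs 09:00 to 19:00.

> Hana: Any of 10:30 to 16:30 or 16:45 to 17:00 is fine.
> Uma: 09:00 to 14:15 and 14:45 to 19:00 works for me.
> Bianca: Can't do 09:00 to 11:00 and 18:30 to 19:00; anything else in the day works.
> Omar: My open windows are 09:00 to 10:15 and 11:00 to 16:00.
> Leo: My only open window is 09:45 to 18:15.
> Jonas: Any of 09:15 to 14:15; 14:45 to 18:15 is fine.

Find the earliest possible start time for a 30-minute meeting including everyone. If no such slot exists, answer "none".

11:00

Hana free: 10:30-16:30, 16:45-17:00.
Uma free: 09:00-14:15, 14:45-19:00.
Bianca free: 11:00-18:30 (invert busy blocks within the working day).
Omar free: 09:00-10:15, 11:00-16:00.
Leo free: 09:45-18:15.
Jonas free: 09:15-14:15, 14:45-18:15.
Hana ∩ Uma: 10:30-14:15, 14:45-16:30, 16:45-17:00.
Hana ∩ Uma ∩ Bianca: 11:00-14:15, 14:45-16:30, 16:45-17:00.
Hana ∩ Uma ∩ Bianca ∩ Omar: 11:00-14:15, 14:45-16:00.
Hana ∩ Uma ∩ Bianca ∩ Omar ∩ Leo: 11:00-14:15, 14:45-16:00.
Hana ∩ Uma ∩ Bianca ∩ Omar ∩ Leo ∩ Jonas: 11:00-14:15, 14:45-16:00.
The first common window of at least 30 minutes is 11:00-14:15, so the earliest start is 11:00.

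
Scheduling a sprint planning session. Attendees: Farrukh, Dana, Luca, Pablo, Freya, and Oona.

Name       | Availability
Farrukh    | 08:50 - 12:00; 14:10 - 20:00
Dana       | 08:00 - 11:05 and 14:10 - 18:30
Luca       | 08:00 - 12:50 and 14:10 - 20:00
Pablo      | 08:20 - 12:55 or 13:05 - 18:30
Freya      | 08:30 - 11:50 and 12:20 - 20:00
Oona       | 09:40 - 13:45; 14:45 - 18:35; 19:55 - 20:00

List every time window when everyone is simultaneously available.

09:40-11:05, 14:45-18:30

Farrukh ∩ Dana: 08:50-11:05, 14:10-18:30.
Farrukh ∩ Dana ∩ Luca: 08:50-11:05, 14:10-18:30.
Farrukh ∩ Dana ∩ Luca ∩ Pablo: 08:50-11:05, 14:10-18:30.
Farrukh ∩ Dana ∩ Luca ∩ Pablo ∩ Freya: 08:50-11:05, 14:10-18:30.
Farrukh ∩ Dana ∩ Luca ∩ Pablo ∩ Freya ∩ Oona: 09:40-11:05, 14:45-18:30.
So the common availability across everyone is 09:40-11:05, 14:45-18:30.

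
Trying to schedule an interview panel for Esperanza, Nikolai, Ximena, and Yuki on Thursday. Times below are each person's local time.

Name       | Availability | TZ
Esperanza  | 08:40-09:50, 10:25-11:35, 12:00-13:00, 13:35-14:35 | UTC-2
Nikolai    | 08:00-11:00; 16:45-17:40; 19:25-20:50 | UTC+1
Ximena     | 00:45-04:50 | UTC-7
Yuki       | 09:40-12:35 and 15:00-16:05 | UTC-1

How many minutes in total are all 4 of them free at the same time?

Esperanza in UTC: 10:40-11:50, 12:25-13:35, 14:00-15:00, 15:35-16:35 (add 2h to convert from UTC-2).
Nikolai in UTC: 07:00-10:00, 15:45-16:40, 18:25-19:50 (subtract 1h to convert from UTC+1).
Ximena in UTC: 07:45-11:50 (add 7h to convert from UTC-7).
Yuki in UTC: 10:40-13:35, 16:00-17:05 (add 1h to convert from UTC-1).
Esperanza ∩ Nikolai: 15:45-16:35.
Esperanza ∩ Nikolai ∩ Ximena: ∅.
Esperanza ∩ Nikolai ∩ Ximena ∩ Yuki: ∅.
There is no time when everyone is free.
There is no common window, so the total is 0 minutes.

0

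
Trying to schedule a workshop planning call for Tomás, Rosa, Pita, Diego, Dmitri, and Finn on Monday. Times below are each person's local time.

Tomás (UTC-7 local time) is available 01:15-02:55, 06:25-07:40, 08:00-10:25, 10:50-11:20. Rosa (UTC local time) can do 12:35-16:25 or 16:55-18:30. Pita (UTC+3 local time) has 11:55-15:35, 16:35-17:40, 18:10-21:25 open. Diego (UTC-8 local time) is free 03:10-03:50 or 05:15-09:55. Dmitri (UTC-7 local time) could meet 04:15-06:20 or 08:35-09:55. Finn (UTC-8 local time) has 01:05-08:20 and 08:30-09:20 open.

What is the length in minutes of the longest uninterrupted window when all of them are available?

45

Tomás in UTC: 08:15-09:55, 13:25-14:40, 15:00-17:25, 17:50-18:20 (add 7h to convert from UTC-7).
Rosa in UTC: 12:35-16:25, 16:55-18:30.
Pita in UTC: 08:55-12:35, 13:35-14:40, 15:10-18:25 (subtract 3h to convert from UTC+3).
Diego in UTC: 11:10-11:50, 13:15-17:55 (add 8h to convert from UTC-8).
Dmitri in UTC: 11:15-13:20, 15:35-16:55 (add 7h to convert from UTC-7).
Finn in UTC: 09:05-16:20, 16:30-17:20 (add 8h to convert from UTC-8).
Tomás ∩ Rosa: 13:25-14:40, 15:00-16:25, 16:55-17:25, 17:50-18:20.
Tomás ∩ Rosa ∩ Pita: 13:35-14:40, 15:10-16:25, 16:55-17:25, 17:50-18:20.
Tomás ∩ Rosa ∩ Pita ∩ Diego: 13:35-14:40, 15:10-16:25, 16:55-17:25, 17:50-17:55.
Tomás ∩ Rosa ∩ Pita ∩ Diego ∩ Dmitri: 15:35-16:25.
Tomás ∩ Rosa ∩ Pita ∩ Diego ∩ Dmitri ∩ Finn: 15:35-16:20.
The longest is 15:35-16:20 at 45 minutes.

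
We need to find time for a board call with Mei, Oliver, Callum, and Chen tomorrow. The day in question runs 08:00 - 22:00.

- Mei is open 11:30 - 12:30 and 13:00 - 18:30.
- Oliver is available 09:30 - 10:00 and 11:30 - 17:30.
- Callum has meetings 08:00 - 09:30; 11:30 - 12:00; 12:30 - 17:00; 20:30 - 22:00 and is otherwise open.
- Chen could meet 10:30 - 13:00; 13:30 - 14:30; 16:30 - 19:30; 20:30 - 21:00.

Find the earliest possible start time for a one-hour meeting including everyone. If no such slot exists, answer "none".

none

Mei free: 11:30-12:30, 13:00-18:30.
Oliver free: 09:30-10:00, 11:30-17:30.
Callum free: 09:30-11:30, 12:00-12:30, 17:00-20:30 (invert busy blocks within the working day).
Chen free: 10:30-13:00, 13:30-14:30, 16:30-19:30, 20:30-21:00.
Mei ∩ Oliver: 11:30-12:30, 13:00-17:30.
Mei ∩ Oliver ∩ Callum: 12:00-12:30, 17:00-17:30.
Mei ∩ Oliver ∩ Callum ∩ Chen: 12:00-12:30, 17:00-17:30.
No common window is at least 60 minutes long.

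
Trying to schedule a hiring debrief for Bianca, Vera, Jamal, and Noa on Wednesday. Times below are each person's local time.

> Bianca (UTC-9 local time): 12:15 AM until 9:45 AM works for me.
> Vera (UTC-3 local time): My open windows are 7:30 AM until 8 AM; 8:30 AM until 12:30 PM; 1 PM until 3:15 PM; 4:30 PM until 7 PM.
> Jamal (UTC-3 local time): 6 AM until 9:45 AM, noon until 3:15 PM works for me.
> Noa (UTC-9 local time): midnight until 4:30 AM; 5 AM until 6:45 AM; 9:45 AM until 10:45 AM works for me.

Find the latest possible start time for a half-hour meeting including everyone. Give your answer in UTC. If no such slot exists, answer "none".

Bianca in UTC: 09:15-18:45 (add 9h to convert from UTC-9).
Vera in UTC: 10:30-11:00, 11:30-15:30, 16:00-18:15, 19:30-22:00 (add 3h to convert from UTC-3).
Jamal in UTC: 09:00-12:45, 15:00-18:15 (add 3h to convert from UTC-3).
Noa in UTC: 09:00-13:30, 14:00-15:45, 18:45-19:45 (add 9h to convert from UTC-9).
Bianca ∩ Vera: 10:30-11:00, 11:30-15:30, 16:00-18:15.
Bianca ∩ Vera ∩ Jamal: 10:30-11:00, 11:30-12:45, 15:00-15:30, 16:00-18:15.
Bianca ∩ Vera ∩ Jamal ∩ Noa: 10:30-11:00, 11:30-12:45, 15:00-15:30.
The last common window of at least 30 minutes is 15:00-15:30; a 30-minute meeting can start as late as 15:00 and still end by 15:30.

15:00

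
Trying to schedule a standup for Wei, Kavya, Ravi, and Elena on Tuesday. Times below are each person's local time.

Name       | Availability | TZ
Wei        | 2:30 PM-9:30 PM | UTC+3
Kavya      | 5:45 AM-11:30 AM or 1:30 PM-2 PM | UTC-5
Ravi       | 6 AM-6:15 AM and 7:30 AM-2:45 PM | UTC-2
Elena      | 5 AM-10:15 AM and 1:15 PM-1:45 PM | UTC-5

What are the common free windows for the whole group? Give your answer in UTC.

Wei in UTC: 11:30-18:30 (subtract 3h to convert from UTC+3).
Kavya in UTC: 10:45-16:30, 18:30-19:00 (add 5h to convert from UTC-5).
Ravi in UTC: 08:00-08:15, 09:30-16:45 (add 2h to convert from UTC-2).
Elena in UTC: 10:00-15:15, 18:15-18:45 (add 5h to convert from UTC-5).
Wei ∩ Kavya: 11:30-16:30.
Wei ∩ Kavya ∩ Ravi: 11:30-16:30.
Wei ∩ Kavya ∩ Ravi ∩ Elena: 11:30-15:15.

11:30-15:15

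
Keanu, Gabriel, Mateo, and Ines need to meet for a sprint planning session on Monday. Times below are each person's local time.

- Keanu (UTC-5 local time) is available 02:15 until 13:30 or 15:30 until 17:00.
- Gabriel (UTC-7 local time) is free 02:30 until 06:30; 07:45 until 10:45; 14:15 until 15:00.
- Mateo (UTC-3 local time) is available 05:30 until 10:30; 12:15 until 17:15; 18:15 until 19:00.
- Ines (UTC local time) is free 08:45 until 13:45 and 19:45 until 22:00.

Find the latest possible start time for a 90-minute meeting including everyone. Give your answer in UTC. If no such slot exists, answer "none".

12:00

Keanu in UTC: 07:15-18:30, 20:30-22:00 (add 5h to convert from UTC-5).
Gabriel in UTC: 09:30-13:30, 14:45-17:45, 21:15-22:00 (add 7h to convert from UTC-7).
Mateo in UTC: 08:30-13:30, 15:15-20:15, 21:15-22:00 (add 3h to convert from UTC-3).
Ines in UTC: 08:45-13:45, 19:45-22:00.
Keanu ∩ Gabriel: 09:30-13:30, 14:45-17:45, 21:15-22:00.
Keanu ∩ Gabriel ∩ Mateo: 09:30-13:30, 15:15-17:45, 21:15-22:00.
Keanu ∩ Gabriel ∩ Mateo ∩ Ines: 09:30-13:30, 21:15-22:00.
So the common availability across everyone is 09:30-13:30, 21:15-22:00.
The last common window of at least 90 minutes is 09:30-13:30; a 90-minute meeting can start as late as 12:00 and still end by 13:30.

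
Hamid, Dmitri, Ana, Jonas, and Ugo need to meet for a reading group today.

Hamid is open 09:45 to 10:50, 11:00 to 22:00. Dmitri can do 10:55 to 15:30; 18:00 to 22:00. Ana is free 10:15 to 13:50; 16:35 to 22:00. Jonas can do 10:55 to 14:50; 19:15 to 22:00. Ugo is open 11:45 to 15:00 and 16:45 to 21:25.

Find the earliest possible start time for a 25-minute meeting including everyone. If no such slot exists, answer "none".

Hamid ∩ Dmitri: 11:00-15:30, 18:00-22:00.
Hamid ∩ Dmitri ∩ Ana: 11:00-13:50, 18:00-22:00.
Hamid ∩ Dmitri ∩ Ana ∩ Jonas: 11:00-13:50, 19:15-22:00.
Hamid ∩ Dmitri ∩ Ana ∩ Jonas ∩ Ugo: 11:45-13:50, 19:15-21:25.
The first common window of at least 25 minutes is 11:45-13:50, so the earliest start is 11:45.

11:45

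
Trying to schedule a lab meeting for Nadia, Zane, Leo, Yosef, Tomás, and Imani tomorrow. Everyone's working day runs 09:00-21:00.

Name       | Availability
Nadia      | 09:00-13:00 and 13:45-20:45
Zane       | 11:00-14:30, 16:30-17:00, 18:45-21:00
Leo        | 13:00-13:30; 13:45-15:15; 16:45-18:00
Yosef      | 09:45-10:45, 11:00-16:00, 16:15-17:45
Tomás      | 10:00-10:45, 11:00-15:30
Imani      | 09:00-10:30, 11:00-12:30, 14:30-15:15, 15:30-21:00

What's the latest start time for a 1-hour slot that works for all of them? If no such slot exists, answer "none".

Nadia ∩ Zane: 11:00-13:00, 13:45-14:30, 16:30-17:00, 18:45-20:45.
Nadia ∩ Zane ∩ Leo: 13:45-14:30, 16:45-17:00.
Nadia ∩ Zane ∩ Leo ∩ Yosef: 13:45-14:30, 16:45-17:00.
Nadia ∩ Zane ∩ Leo ∩ Yosef ∩ Tomás: 13:45-14:30.
Nadia ∩ Zane ∩ Leo ∩ Yosef ∩ Tomás ∩ Imani: ∅.
There is no time when everyone is free.
No common window is at least 60 minutes long.

none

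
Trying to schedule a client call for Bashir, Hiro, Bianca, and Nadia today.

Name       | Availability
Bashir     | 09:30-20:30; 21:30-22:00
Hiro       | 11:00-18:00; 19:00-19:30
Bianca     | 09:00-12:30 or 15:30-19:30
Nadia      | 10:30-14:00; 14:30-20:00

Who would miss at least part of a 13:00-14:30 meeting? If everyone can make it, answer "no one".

Bashir: free for 13:00-14:30. Hiro: free for 13:00-14:30. Bianca: not fully free for 13:00-14:30. Nadia: not fully free for 13:00-14:30.

Bianca, Nadia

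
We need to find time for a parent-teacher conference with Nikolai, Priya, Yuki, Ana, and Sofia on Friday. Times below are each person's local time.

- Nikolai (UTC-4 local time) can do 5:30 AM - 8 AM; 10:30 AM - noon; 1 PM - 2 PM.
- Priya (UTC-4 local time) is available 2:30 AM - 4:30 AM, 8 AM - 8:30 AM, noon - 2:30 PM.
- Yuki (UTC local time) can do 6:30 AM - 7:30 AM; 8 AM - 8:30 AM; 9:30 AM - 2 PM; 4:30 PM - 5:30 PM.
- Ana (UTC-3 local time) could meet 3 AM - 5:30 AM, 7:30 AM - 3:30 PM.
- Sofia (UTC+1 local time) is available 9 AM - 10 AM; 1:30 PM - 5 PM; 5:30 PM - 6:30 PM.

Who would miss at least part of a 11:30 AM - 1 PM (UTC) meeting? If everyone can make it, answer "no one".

Nikolai, Priya, Sofia

Nikolai in UTC: 09:30-12:00, 14:30-16:00, 17:00-18:00 (add 4h to convert from UTC-4).
Priya in UTC: 06:30-08:30, 12:00-12:30, 16:00-18:30 (add 4h to convert from UTC-4).
Yuki in UTC: 06:30-07:30, 08:00-08:30, 09:30-14:00, 16:30-17:30.
Ana in UTC: 06:00-08:30, 10:30-18:30 (add 3h to convert from UTC-3).
Sofia in UTC: 08:00-09:00, 12:30-16:00, 16:30-17:30 (subtract 1h to convert from UTC+1).
Nikolai: not fully free for 11:30-13:00. Priya: not fully free for 11:30-13:00. Yuki: free for 11:30-13:00. Ana: free for 11:30-13:00. Sofia: not fully free for 11:30-13:00.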